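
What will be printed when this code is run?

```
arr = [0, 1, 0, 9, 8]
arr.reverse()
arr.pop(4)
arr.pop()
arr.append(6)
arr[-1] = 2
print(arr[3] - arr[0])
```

-6

reverse → [8, 9, 0, 1, 0]
pop(4) removes 0 → [8, 9, 0, 1]
pop() removes 1 → [8, 9, 0]
append 6 → [8, 9, 0, 6]
arr[-1] = 2 → [8, 9, 0, 2]
arr[3]-arr[0] = 2-8 = -6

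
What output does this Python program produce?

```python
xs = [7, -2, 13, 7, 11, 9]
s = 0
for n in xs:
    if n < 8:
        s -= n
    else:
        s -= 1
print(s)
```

-15

n=7: <8, s = 0-7 = -7
n=-2: <8, s = (-7)-(-2) = -5
n=13: not <8, s = (-5)-1 = -6
n=7: <8, s = (-6)-7 = -13
n=11: not <8, s = (-13)-1 = -14
n=9: not <8, s = (-14)-1 = -15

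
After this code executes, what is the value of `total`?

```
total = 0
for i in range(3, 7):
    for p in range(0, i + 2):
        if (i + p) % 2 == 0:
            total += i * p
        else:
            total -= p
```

110

i=3,p=0: odd sum, total = 0-0 = 0
i=3,p=1: even sum, total = 0+3 = 3
i=3,p=2: odd sum, total = 3-2 = 1
i=3,p=3: even sum, total = 1+9 = 10
i=3,p=4: odd sum, total = 10-4 = 6
i=4,p=0: even sum, total = 6+0 = 6
i=4,p=1: odd sum, total = 6-1 = 5
i=4,p=2: even sum, total = 5+8 = 13
i=4,p=3: odd sum, total = 13-3 = 10
i=4,p=4: even sum, total = 10+16 = 26
i=4,p=5: odd sum, total = 26-5 = 21
i=5,p=0: odd sum, total = 21-0 = 21
i=5,p=1: even sum, total = 21+5 = 26
i=5,p=2: odd sum, total = 26-2 = 24
i=5,p=3: even sum, total = 24+15 = 39
i=5,p=4: odd sum, total = 39-4 = 35
i=5,p=5: even sum, total = 35+25 = 60
i=5,p=6: odd sum, total = 60-6 = 54
i=6,p=0: even sum, total = 54+0 = 54
i=6,p=1: odd sum, total = 54-1 = 53
i=6,p=2: even sum, total = 53+12 = 65
i=6,p=3: odd sum, total = 65-3 = 62
i=6,p=4: even sum, total = 62+24 = 86
i=6,p=5: odd sum, total = 86-5 = 81
i=6,p=6: even sum, total = 81+36 = 117
i=6,p=7: odd sum, total = 117-7 = 110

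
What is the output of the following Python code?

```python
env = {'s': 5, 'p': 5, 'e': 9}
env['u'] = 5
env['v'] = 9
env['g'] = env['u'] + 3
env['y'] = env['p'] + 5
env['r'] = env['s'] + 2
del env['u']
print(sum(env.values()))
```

53

env['u'] = 5 → {'s': 5, 'p': 5, 'e': 9, 'u': 5}
env['v'] = 9 → {'s': 5, 'p': 5, 'e': 9, 'u': 5, 'v': 9}
env['g'] = env['u']+3 = 8 → {'s': 5, 'p': 5, 'e': 9, 'u': 5, 'v': 9, 'g': 8}
env['y'] = env['p']+5 = 10 → {'s': 5, 'p': 5, 'e': 9, 'u': 5, 'v': 9, 'g': 8, 'y': 10}
env['r'] = env['s']+2 = 7 → {'s': 5, 'p': 5, 'e': 9, 'u': 5, 'v': 9, 'g': 8, 'y': 10, 'r': 7}
del 'u' → {'s': 5, 'p': 5, 'e': 9, 'v': 9, 'g': 8, 'y': 10, 'r': 7}
sum of values = 53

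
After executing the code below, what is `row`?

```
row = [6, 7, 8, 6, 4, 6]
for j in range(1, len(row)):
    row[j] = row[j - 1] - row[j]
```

[6, -1, -9, -15, -19, -25]

j=1: row[1] = 6-7 = -1 → [6, -1, 8, 6, 4, 6]
j=2: row[2] = (-1)-8 = -9 → [6, -1, -9, 6, 4, 6]
j=3: row[3] = (-9)-6 = -15 → [6, -1, -9, -15, 4, 6]
j=4: row[4] = (-15)-4 = -19 → [6, -1, -9, -15, -19, 6]
j=5: row[5] = (-19)-6 = -25 → [6, -1, -9, -15, -19, -25]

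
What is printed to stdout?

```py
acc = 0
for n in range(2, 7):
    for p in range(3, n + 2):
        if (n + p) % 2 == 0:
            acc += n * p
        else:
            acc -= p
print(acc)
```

n=2,p=3: odd sum, acc = 0-3 = -3
n=3,p=3: even sum, acc = (-3)+9 = 6
n=3,p=4: odd sum, acc = 6-4 = 2
n=4,p=3: odd sum, acc = 2-3 = -1
n=4,p=4: even sum, acc = (-1)+16 = 15
n=4,p=5: odd sum, acc = 15-5 = 10
n=5,p=3: even sum, acc = 10+15 = 25
n=5,p=4: odd sum, acc = 25-4 = 21
n=5,p=5: even sum, acc = 21+25 = 46
n=5,p=6: odd sum, acc = 46-6 = 40
n=6,p=3: odd sum, acc = 40-3 = 37
n=6,p=4: even sum, acc = 37+24 = 61
n=6,p=5: odd sum, acc = 61-5 = 56
n=6,p=6: even sum, acc = 56+36 = 92
n=6,p=7: odd sum, acc = 92-7 = 85

85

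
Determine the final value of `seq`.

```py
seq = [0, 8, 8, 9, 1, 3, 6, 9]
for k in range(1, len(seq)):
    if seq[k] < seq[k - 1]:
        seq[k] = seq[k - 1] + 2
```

[0, 8, 8, 9, 11, 13, 15, 17]

k=1: 8>=0, unchanged → [0, 8, 8, 9, 1, 3, 6, 9]
k=2: 8>=8, unchanged → [0, 8, 8, 9, 1, 3, 6, 9]
k=3: 9>=8, unchanged → [0, 8, 8, 9, 1, 3, 6, 9]
k=4: 1<9, seq[4] = 9+2 = 11 → [0, 8, 8, 9, 11, 3, 6, 9]
k=5: 3<11, seq[5] = 11+2 = 13 → [0, 8, 8, 9, 11, 13, 6, 9]
k=6: 6<13, seq[6] = 13+2 = 15 → [0, 8, 8, 9, 11, 13, 15, 9]
k=7: 9<15, seq[7] = 15+2 = 17 → [0, 8, 8, 9, 11, 13, 15, 17]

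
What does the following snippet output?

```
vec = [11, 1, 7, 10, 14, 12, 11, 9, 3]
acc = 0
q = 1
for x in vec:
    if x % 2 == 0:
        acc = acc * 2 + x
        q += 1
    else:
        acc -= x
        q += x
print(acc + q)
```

-49

x=11: not even, acc = 0-11 = -11; q=12
x=1: not even, acc = (-11)-1 = -12; q=13
x=7: not even, acc = (-12)-7 = -19; q=20
x=10: even, acc = (-19)*2+10 = -28; q=21
x=14: even, acc = (-28)*2+14 = -42; q=22
x=12: even, acc = (-42)*2+12 = -72; q=23
x=11: not even, acc = (-72)-11 = -83; q=34
x=9: not even, acc = (-83)-9 = -92; q=43
x=3: not even, acc = (-92)-3 = -95; q=46
acc+q = (-95)+46 = -49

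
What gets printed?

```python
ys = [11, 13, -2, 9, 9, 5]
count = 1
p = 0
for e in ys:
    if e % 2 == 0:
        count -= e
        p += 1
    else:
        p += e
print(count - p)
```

e=11: not even; p=11
e=13: not even; p=24
e=-2: even, count = 1-(-2) = 3; p=25
e=9: not even; p=34
e=9: not even; p=43
e=5: not even; p=48
count-p = 3-48 = -45

-45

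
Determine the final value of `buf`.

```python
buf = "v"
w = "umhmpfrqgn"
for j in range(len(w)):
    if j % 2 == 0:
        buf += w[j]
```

j=0: add 'u' → 'vu'
j=1: skip
j=2: add 'h' → 'vuh'
j=3: skip
j=4: add 'p' → 'vuhp'
j=5: skip
j=6: add 'r' → 'vuhpr'
j=7: skip
j=8: add 'g' → 'vuhprg'
j=9: skip

'vuhprg'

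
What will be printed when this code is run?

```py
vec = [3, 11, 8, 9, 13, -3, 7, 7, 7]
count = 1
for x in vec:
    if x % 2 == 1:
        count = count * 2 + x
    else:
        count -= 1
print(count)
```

1801

x=3: odd, count = 1*2+3 = 5
x=11: odd, count = 5*2+11 = 21
x=8: not odd, count = 21-1 = 20
x=9: odd, count = 20*2+9 = 49
x=13: odd, count = 49*2+13 = 111
x=-3: odd, count = 111*2+(-3) = 219
x=7: odd, count = 219*2+7 = 445
x=7: odd, count = 445*2+7 = 897
x=7: odd, count = 897*2+7 = 1801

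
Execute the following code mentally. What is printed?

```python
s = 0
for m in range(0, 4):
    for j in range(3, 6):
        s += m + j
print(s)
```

m=0,j=3: s = 0+3 = 3
m=0,j=4: s = 3+4 = 7
m=0,j=5: s = 7+5 = 12
m=1,j=3: s = 12+4 = 16
m=1,j=4: s = 16+5 = 21
m=1,j=5: s = 21+6 = 27
m=2,j=3: s = 27+5 = 32
m=2,j=4: s = 32+6 = 38
m=2,j=5: s = 38+7 = 45
m=3,j=3: s = 45+6 = 51
m=3,j=4: s = 51+7 = 58
m=3,j=5: s = 58+8 = 66

66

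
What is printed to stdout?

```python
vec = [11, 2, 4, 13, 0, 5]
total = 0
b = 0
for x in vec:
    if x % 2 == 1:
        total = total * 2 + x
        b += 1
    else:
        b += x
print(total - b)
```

66

x=11: odd, total = 0*2+11 = 11; b=1
x=2: not odd; b=3
x=4: not odd; b=7
x=13: odd, total = 11*2+13 = 35; b=8
x=0: not odd; b=8
x=5: odd, total = 35*2+5 = 75; b=9
total-b = 75-9 = 66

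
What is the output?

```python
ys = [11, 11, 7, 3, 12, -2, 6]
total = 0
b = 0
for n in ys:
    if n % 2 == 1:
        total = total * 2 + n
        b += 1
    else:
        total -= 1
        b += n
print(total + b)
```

n=11: odd, total = 0*2+11 = 11; b=1
n=11: odd, total = 11*2+11 = 33; b=2
n=7: odd, total = 33*2+7 = 73; b=3
n=3: odd, total = 73*2+3 = 149; b=4
n=12: not odd, total = 149-1 = 148; b=16
n=-2: not odd, total = 148-1 = 147; b=14
n=6: not odd, total = 147-1 = 146; b=20
total+b = 146+20 = 166

166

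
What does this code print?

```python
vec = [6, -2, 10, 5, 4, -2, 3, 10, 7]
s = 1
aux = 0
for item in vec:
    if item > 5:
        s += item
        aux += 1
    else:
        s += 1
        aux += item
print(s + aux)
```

item=6: >5, s = 1+6 = 7; aux=1
item=-2: not >5, s = 7+1 = 8; aux=-1
item=10: >5, s = 8+10 = 18; aux=0
item=5: not >5, s = 18+1 = 19; aux=5
item=4: not >5, s = 19+1 = 20; aux=9
item=-2: not >5, s = 20+1 = 21; aux=7
item=3: not >5, s = 21+1 = 22; aux=10
item=10: >5, s = 22+10 = 32; aux=11
item=7: >5, s = 32+7 = 39; aux=12
s+aux = 39+12 = 51

51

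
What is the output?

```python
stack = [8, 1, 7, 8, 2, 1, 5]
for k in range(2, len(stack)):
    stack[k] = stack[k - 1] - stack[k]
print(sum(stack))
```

-66

k=2: stack[2] = 1-7 = -6 → [8, 1, -6, 8, 2, 1, 5]
k=3: stack[3] = (-6)-8 = -14 → [8, 1, -6, -14, 2, 1, 5]
k=4: stack[4] = (-14)-2 = -16 → [8, 1, -6, -14, -16, 1, 5]
k=5: stack[5] = (-16)-1 = -17 → [8, 1, -6, -14, -16, -17, 5]
k=6: stack[6] = (-17)-5 = -22 → [8, 1, -6, -14, -16, -17, -22]
sum = -66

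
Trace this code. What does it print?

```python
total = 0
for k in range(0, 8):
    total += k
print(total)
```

k=0: total = 0+0 = 0
k=1: total = 0+1 = 1
k=2: total = 1+2 = 3
k=3: total = 3+3 = 6
k=4: total = 6+4 = 10
k=5: total = 10+5 = 15
k=6: total = 15+6 = 21
k=7: total = 21+7 = 28

28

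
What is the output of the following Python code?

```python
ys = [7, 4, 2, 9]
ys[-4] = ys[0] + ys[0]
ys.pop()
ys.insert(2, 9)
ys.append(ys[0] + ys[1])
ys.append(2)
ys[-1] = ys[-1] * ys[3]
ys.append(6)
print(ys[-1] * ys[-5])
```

ys[-4] = ys[0]+ys[0] = 7+7 = 14 → [14, 4, 2, 9]
pop() removes 9 → [14, 4, 2]
insert 9 at 2 → [14, 4, 9, 2]
append ys[0]+ys[1] = 14+4 = 18 → [14, 4, 9, 2, 18]
append 2 → [14, 4, 9, 2, 18, 2]
ys[-1] = ys[-1]*ys[3] = 2*2 = 4 → [14, 4, 9, 2, 18, 4]
append 6 → [14, 4, 9, 2, 18, 4, 6]
ys[-1]*ys[-5] = 6*9 = 54

54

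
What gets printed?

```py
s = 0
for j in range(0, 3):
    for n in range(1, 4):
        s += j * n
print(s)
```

18

j=0,n=1: s = 0+0 = 0
j=0,n=2: s = 0+0 = 0
j=0,n=3: s = 0+0 = 0
j=1,n=1: s = 0+1 = 1
j=1,n=2: s = 1+2 = 3
j=1,n=3: s = 3+3 = 6
j=2,n=1: s = 6+2 = 8
j=2,n=2: s = 8+4 = 12
j=2,n=3: s = 12+6 = 18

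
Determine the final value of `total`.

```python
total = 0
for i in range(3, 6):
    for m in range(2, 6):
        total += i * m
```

168

i=3,m=2: total = 0+6 = 6
i=3,m=3: total = 6+9 = 15
i=3,m=4: total = 15+12 = 27
i=3,m=5: total = 27+15 = 42
i=4,m=2: total = 42+8 = 50
i=4,m=3: total = 50+12 = 62
i=4,m=4: total = 62+16 = 78
i=4,m=5: total = 78+20 = 98
i=5,m=2: total = 98+10 = 108
i=5,m=3: total = 108+15 = 123
i=5,m=4: total = 123+20 = 143
i=5,m=5: total = 143+25 = 168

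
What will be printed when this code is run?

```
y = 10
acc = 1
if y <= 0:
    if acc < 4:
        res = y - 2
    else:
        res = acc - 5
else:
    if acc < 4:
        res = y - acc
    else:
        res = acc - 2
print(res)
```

y=10, acc=1
y <= 0 is False; acc < 4 is True
→ res = y - acc = 9

9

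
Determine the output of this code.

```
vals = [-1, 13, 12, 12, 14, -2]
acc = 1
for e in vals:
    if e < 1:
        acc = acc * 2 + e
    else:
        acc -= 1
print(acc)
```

e=-1: <1, acc = 1*2+(-1) = 1
e=13: not <1, acc = 1-1 = 0
e=12: not <1, acc = 0-1 = -1
e=12: not <1, acc = (-1)-1 = -2
e=14: not <1, acc = (-2)-1 = -3
e=-2: <1, acc = (-3)*2+(-2) = -8

-8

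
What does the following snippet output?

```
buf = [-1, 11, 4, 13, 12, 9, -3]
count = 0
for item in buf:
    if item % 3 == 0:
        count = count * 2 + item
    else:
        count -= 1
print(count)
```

item=-1: not %3==0, count = 0-1 = -1
item=11: not %3==0, count = (-1)-1 = -2
item=4: not %3==0, count = (-2)-1 = -3
item=13: not %3==0, count = (-3)-1 = -4
item=12: %3==0, count = (-4)*2+12 = 4
item=9: %3==0, count = 4*2+9 = 17
item=-3: %3==0, count = 17*2+(-3) = 31

31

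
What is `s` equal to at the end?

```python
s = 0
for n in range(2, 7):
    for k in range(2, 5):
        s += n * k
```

180

n=2,k=2: s = 0+4 = 4
n=2,k=3: s = 4+6 = 10
n=2,k=4: s = 10+8 = 18
n=3,k=2: s = 18+6 = 24
n=3,k=3: s = 24+9 = 33
n=3,k=4: s = 33+12 = 45
n=4,k=2: s = 45+8 = 53
n=4,k=3: s = 53+12 = 65
n=4,k=4: s = 65+16 = 81
n=5,k=2: s = 81+10 = 91
n=5,k=3: s = 91+15 = 106
n=5,k=4: s = 106+20 = 126
n=6,k=2: s = 126+12 = 138
n=6,k=3: s = 138+18 = 156
n=6,k=4: s = 156+24 = 180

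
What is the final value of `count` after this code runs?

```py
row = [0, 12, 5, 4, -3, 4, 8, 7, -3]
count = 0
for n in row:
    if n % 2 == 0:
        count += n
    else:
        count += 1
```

n=0: even, count = 0+0 = 0
n=12: even, count = 0+12 = 12
n=5: not even, count = 12+1 = 13
n=4: even, count = 13+4 = 17
n=-3: not even, count = 17+1 = 18
n=4: even, count = 18+4 = 22
n=8: even, count = 22+8 = 30
n=7: not even, count = 30+1 = 31
n=-3: not even, count = 31+1 = 32

32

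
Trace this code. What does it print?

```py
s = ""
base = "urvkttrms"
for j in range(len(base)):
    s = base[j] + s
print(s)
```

j=0: prepend 'u' → 'u'
j=1: prepend 'r' → 'ru'
j=2: prepend 'v' → 'vru'
j=3: prepend 'k' → 'kvru'
j=4: prepend 't' → 'tkvru'
j=5: prepend 't' → 'ttkvru'
j=6: prepend 'r' → 'rttkvru'
j=7: prepend 'm' → 'mrttkvru'
j=8: prepend 's' → 'smrttkvru'

smrttkvru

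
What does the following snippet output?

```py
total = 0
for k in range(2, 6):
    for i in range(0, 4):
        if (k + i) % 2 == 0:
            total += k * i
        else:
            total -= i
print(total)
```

32

k=2,i=0: even sum, total = 0+0 = 0
k=2,i=1: odd sum, total = 0-1 = -1
k=2,i=2: even sum, total = (-1)+4 = 3
k=2,i=3: odd sum, total = 3-3 = 0
k=3,i=0: odd sum, total = 0-0 = 0
k=3,i=1: even sum, total = 0+3 = 3
k=3,i=2: odd sum, total = 3-2 = 1
k=3,i=3: even sum, total = 1+9 = 10
k=4,i=0: even sum, total = 10+0 = 10
k=4,i=1: odd sum, total = 10-1 = 9
k=4,i=2: even sum, total = 9+8 = 17
k=4,i=3: odd sum, total = 17-3 = 14
k=5,i=0: odd sum, total = 14-0 = 14
k=5,i=1: even sum, total = 14+5 = 19
k=5,i=2: odd sum, total = 19-2 = 17
k=5,i=3: even sum, total = 17+15 = 32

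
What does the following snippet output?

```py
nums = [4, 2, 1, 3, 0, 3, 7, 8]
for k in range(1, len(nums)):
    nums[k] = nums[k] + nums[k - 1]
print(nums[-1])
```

28

k=1: nums[1] = 2+4 = 6 → [4, 6, 1, 3, 0, 3, 7, 8]
k=2: nums[2] = 1+6 = 7 → [4, 6, 7, 3, 0, 3, 7, 8]
k=3: nums[3] = 3+7 = 10 → [4, 6, 7, 10, 0, 3, 7, 8]
k=4: nums[4] = 0+10 = 10 → [4, 6, 7, 10, 10, 3, 7, 8]
k=5: nums[5] = 3+10 = 13 → [4, 6, 7, 10, 10, 13, 7, 8]
k=6: nums[6] = 7+13 = 20 → [4, 6, 7, 10, 10, 13, 20, 8]
k=7: nums[7] = 8+20 = 28 → [4, 6, 7, 10, 10, 13, 20, 28]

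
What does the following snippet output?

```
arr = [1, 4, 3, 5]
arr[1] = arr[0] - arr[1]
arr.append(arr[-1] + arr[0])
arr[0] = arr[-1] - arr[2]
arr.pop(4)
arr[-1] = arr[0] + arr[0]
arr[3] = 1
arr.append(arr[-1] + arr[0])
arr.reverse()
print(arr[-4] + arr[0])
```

arr[1] = arr[0]-arr[1] = 1-4 = -3 → [1, -3, 3, 5]
append arr[-1]+arr[0] = 5+1 = 6 → [1, -3, 3, 5, 6]
arr[0] = arr[-1]-arr[2] = 6-3 = 3 → [3, -3, 3, 5, 6]
pop(4) removes 6 → [3, -3, 3, 5]
arr[-1] = arr[0]+arr[0] = 3+3 = 6 → [3, -3, 3, 6]
arr[3] = 1 → [3, -3, 3, 1]
append arr[-1]+arr[0] = 1+3 = 4 → [3, -3, 3, 1, 4]
reverse → [4, 1, 3, -3, 3]
arr[-4]+arr[0] = 1+4 = 5

5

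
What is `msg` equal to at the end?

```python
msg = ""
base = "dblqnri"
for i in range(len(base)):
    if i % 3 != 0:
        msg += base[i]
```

'blnr'

i=0: skip
i=1: add 'b' → 'b'
i=2: add 'l' → 'bl'
i=3: skip
i=4: add 'n' → 'bln'
i=5: add 'r' → 'blnr'
i=6: skip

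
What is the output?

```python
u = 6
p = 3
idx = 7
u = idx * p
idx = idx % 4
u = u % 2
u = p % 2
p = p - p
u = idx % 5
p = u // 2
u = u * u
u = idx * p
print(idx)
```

u = 7*3 = 21
idx = 7%4 = 3
u = 21%2 = 1
u = 3%2 = 1
p = 3-3 = 0
u = 3%5 = 3
p = 3//2 = 1
u = 3*3 = 9
u = 3*1 = 3

3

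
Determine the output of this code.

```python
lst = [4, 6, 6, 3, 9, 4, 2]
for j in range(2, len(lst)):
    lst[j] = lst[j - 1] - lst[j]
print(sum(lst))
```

-39

j=2: lst[2] = 6-6 = 0 → [4, 6, 0, 3, 9, 4, 2]
j=3: lst[3] = 0-3 = -3 → [4, 6, 0, -3, 9, 4, 2]
j=4: lst[4] = (-3)-9 = -12 → [4, 6, 0, -3, -12, 4, 2]
j=5: lst[5] = (-12)-4 = -16 → [4, 6, 0, -3, -12, -16, 2]
j=6: lst[6] = (-16)-2 = -18 → [4, 6, 0, -3, -12, -16, -18]
sum = -39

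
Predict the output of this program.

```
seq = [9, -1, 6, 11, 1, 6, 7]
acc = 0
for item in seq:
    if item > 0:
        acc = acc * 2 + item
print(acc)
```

495

item=9: >0, acc = 0*2+9 = 9
item=-1: not >0
item=6: >0, acc = 9*2+6 = 24
item=11: >0, acc = 24*2+11 = 59
item=1: >0, acc = 59*2+1 = 119
item=6: >0, acc = 119*2+6 = 244
item=7: >0, acc = 244*2+7 = 495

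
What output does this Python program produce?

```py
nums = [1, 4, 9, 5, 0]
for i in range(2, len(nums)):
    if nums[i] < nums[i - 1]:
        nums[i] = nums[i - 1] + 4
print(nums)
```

[1, 4, 9, 13, 17]

i=2: 9>=4, unchanged → [1, 4, 9, 5, 0]
i=3: 5<9, nums[3] = 9+4 = 13 → [1, 4, 9, 13, 0]
i=4: 0<13, nums[4] = 13+4 = 17 → [1, 4, 9, 13, 17]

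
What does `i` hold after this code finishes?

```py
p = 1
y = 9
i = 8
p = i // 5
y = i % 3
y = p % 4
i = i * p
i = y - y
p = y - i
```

p = 8//5 = 1
y = 8%3 = 2
y = 1%4 = 1
i = 8*1 = 8
i = 1-1 = 0
p = 1-0 = 1

0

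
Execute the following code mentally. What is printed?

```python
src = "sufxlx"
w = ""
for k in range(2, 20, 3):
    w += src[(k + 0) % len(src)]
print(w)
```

k=2: add src[2]='f' → 'f'
k=5: add src[5]='x' → 'fx'
k=8: add src[2]='f' → 'fxf'
k=11: add src[5]='x' → 'fxfx'
k=14: add src[2]='f' → 'fxfxf'
k=17: add src[5]='x' → 'fxfxfx'

fxfxfx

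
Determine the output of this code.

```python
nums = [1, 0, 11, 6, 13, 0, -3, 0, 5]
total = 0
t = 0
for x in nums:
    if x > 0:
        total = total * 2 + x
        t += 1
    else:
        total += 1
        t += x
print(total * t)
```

x=1: >0, total = 0*2+1 = 1; t=1
x=0: not >0, total = 1+1 = 2; t=1
x=11: >0, total = 2*2+11 = 15; t=2
x=6: >0, total = 15*2+6 = 36; t=3
x=13: >0, total = 36*2+13 = 85; t=4
x=0: not >0, total = 85+1 = 86; t=4
x=-3: not >0, total = 86+1 = 87; t=1
x=0: not >0, total = 87+1 = 88; t=1
x=5: >0, total = 88*2+5 = 181; t=2
total*t = 181*2 = 362

362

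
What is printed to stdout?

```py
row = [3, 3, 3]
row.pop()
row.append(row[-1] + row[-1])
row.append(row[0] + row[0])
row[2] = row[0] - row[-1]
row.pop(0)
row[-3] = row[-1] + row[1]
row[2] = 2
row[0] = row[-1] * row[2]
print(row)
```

pop() removes 3 → [3, 3]
append row[-1]+row[-1] = 3+3 = 6 → [3, 3, 6]
append row[0]+row[0] = 3+3 = 6 → [3, 3, 6, 6]
row[2] = row[0]-row[-1] = 3-6 = -3 → [3, 3, -3, 6]
pop(0) removes 3 → [3, -3, 6]
row[-3] = row[-1]+row[1] = 6+(-3) = 3 → [3, -3, 6]
row[2] = 2 → [3, -3, 2]
row[0] = row[-1]*row[2] = 2*2 = 4 → [4, -3, 2]

[4, -3, 2]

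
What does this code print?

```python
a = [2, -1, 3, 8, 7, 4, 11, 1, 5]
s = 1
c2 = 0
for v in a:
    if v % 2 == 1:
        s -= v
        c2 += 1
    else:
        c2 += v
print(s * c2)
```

-500

v=2: not odd; c2=2
v=-1: odd, s = 1-(-1) = 2; c2=3
v=3: odd, s = 2-3 = -1; c2=4
v=8: not odd; c2=12
v=7: odd, s = (-1)-7 = -8; c2=13
v=4: not odd; c2=17
v=11: odd, s = (-8)-11 = -19; c2=18
v=1: odd, s = (-19)-1 = -20; c2=19
v=5: odd, s = (-20)-5 = -25; c2=20
s*c2 = (-25)*20 = -500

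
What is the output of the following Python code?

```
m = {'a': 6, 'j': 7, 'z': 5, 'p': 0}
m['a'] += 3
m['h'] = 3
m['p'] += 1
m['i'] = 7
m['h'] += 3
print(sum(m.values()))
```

35

m['a'] = 6+3 = 9 → {'a': 9, 'j': 7, 'z': 5, 'p': 0}
m['h'] = 3 → {'a': 9, 'j': 7, 'z': 5, 'p': 0, 'h': 3}
m['p'] = 0+1 = 1 → {'a': 9, 'j': 7, 'z': 5, 'p': 1, 'h': 3}
m['i'] = 7 → {'a': 9, 'j': 7, 'z': 5, 'p': 1, 'h': 3, 'i': 7}
m['h'] = 3+3 = 6 → {'a': 9, 'j': 7, 'z': 5, 'p': 1, 'h': 6, 'i': 7}
sum of values = 35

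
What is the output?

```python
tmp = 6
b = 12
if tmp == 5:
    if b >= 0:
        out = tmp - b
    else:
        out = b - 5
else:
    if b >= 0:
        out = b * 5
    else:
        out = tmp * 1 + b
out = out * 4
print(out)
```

tmp=6, b=12
tmp == 5 is False; b >= 0 is True
→ out = b * 5 = 60
out = 60*4 = 240

240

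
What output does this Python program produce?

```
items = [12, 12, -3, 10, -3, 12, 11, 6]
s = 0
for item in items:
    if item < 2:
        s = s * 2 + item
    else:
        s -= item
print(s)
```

-154

item=12: not <2, s = 0-12 = -12
item=12: not <2, s = (-12)-12 = -24
item=-3: <2, s = (-24)*2+(-3) = -51
item=10: not <2, s = (-51)-10 = -61
item=-3: <2, s = (-61)*2+(-3) = -125
item=12: not <2, s = (-125)-12 = -137
item=11: not <2, s = (-137)-11 = -148
item=6: not <2, s = (-148)-6 = -154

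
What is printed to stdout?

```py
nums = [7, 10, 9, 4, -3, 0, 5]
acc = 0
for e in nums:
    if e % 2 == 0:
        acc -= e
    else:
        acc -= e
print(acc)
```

-32

e=7: not even, acc = 0-7 = -7
e=10: even, acc = (-7)-10 = -17
e=9: not even, acc = (-17)-9 = -26
e=4: even, acc = (-26)-4 = -30
e=-3: not even, acc = (-30)-(-3) = -27
e=0: even, acc = (-27)-0 = -27
e=5: not even, acc = (-27)-5 = -32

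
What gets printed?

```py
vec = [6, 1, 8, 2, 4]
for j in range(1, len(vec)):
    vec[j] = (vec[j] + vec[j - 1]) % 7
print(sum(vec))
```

j=1: vec[1] = (1+6)%7 = 0 → [6, 0, 8, 2, 4]
j=2: vec[2] = (8+0)%7 = 1 → [6, 0, 1, 2, 4]
j=3: vec[3] = (2+1)%7 = 3 → [6, 0, 1, 3, 4]
j=4: vec[4] = (4+3)%7 = 0 → [6, 0, 1, 3, 0]
sum = 10

10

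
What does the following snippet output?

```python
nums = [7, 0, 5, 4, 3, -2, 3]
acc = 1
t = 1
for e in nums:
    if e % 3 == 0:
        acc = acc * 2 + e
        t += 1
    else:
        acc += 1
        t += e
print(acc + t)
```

e=7: not %3==0, acc = 1+1 = 2; t=8
e=0: %3==0, acc = 2*2+0 = 4; t=9
e=5: not %3==0, acc = 4+1 = 5; t=14
e=4: not %3==0, acc = 5+1 = 6; t=18
e=3: %3==0, acc = 6*2+3 = 15; t=19
e=-2: not %3==0, acc = 15+1 = 16; t=17
e=3: %3==0, acc = 16*2+3 = 35; t=18
acc+t = 35+18 = 53

53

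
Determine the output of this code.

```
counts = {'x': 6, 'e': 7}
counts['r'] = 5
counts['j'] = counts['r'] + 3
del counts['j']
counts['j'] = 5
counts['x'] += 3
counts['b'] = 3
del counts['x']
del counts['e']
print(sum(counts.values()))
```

13

counts['r'] = 5 → {'x': 6, 'e': 7, 'r': 5}
counts['j'] = counts['r']+3 = 8 → {'x': 6, 'e': 7, 'r': 5, 'j': 8}
del 'j' → {'x': 6, 'e': 7, 'r': 5}
counts['j'] = 5 → {'x': 6, 'e': 7, 'r': 5, 'j': 5}
counts['x'] = 6+3 = 9 → {'x': 9, 'e': 7, 'r': 5, 'j': 5}
counts['b'] = 3 → {'x': 9, 'e': 7, 'r': 5, 'j': 5, 'b': 3}
del 'x' → {'e': 7, 'r': 5, 'j': 5, 'b': 3}
del 'e' → {'r': 5, 'j': 5, 'b': 3}
sum of values = 13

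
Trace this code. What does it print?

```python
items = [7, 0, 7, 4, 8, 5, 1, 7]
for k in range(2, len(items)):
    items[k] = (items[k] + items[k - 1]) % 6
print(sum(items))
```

k=2: items[2] = (7+0)%6 = 1 → [7, 0, 1, 4, 8, 5, 1, 7]
k=3: items[3] = (4+1)%6 = 5 → [7, 0, 1, 5, 8, 5, 1, 7]
k=4: items[4] = (8+5)%6 = 1 → [7, 0, 1, 5, 1, 5, 1, 7]
k=5: items[5] = (5+1)%6 = 0 → [7, 0, 1, 5, 1, 0, 1, 7]
k=6: items[6] = (1+0)%6 = 1 → [7, 0, 1, 5, 1, 0, 1, 7]
k=7: items[7] = (7+1)%6 = 2 → [7, 0, 1, 5, 1, 0, 1, 2]
sum = 17

17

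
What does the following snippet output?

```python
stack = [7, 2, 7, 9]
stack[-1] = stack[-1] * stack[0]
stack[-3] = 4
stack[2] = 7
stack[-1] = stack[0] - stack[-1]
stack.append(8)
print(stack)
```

stack[-1] = stack[-1]*stack[0] = 9*7 = 63 → [7, 2, 7, 63]
stack[-3] = 4 → [7, 4, 7, 63]
stack[2] = 7 → [7, 4, 7, 63]
stack[-1] = stack[0]-stack[-1] = 7-63 = -56 → [7, 4, 7, -56]
append 8 → [7, 4, 7, -56, 8]

[7, 4, 7, -56, 8]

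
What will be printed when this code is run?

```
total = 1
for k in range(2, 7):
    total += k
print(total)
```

k=2: total = 1+2 = 3
k=3: total = 3+3 = 6
k=4: total = 6+4 = 10
k=5: total = 10+5 = 15
k=6: total = 15+6 = 21

21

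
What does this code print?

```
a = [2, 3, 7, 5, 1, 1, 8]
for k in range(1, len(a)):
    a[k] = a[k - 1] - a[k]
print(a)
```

[2, -1, -8, -13, -14, -15, -23]

k=1: a[1] = 2-3 = -1 → [2, -1, 7, 5, 1, 1, 8]
k=2: a[2] = (-1)-7 = -8 → [2, -1, -8, 5, 1, 1, 8]
k=3: a[3] = (-8)-5 = -13 → [2, -1, -8, -13, 1, 1, 8]
k=4: a[4] = (-13)-1 = -14 → [2, -1, -8, -13, -14, 1, 8]
k=5: a[5] = (-14)-1 = -15 → [2, -1, -8, -13, -14, -15, 8]
k=6: a[6] = (-15)-8 = -23 → [2, -1, -8, -13, -14, -15, -23]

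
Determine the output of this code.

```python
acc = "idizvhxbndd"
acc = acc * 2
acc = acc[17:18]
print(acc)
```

repeat ×2 → 'idizvhxbnddidizvhxbndd'
slice [17:18] → 'x'

x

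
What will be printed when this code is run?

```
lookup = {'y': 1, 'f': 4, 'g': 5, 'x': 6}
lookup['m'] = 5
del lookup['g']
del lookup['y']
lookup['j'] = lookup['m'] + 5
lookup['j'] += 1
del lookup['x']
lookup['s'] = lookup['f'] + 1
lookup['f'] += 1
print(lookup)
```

lookup['m'] = 5 → {'y': 1, 'f': 4, 'g': 5, 'x': 6, 'm': 5}
del 'g' → {'y': 1, 'f': 4, 'x': 6, 'm': 5}
del 'y' → {'f': 4, 'x': 6, 'm': 5}
lookup['j'] = lookup['m']+5 = 10 → {'f': 4, 'x': 6, 'm': 5, 'j': 10}
lookup['j'] = 10+1 = 11 → {'f': 4, 'x': 6, 'm': 5, 'j': 11}
del 'x' → {'f': 4, 'm': 5, 'j': 11}
lookup['s'] = lookup['f']+1 = 5 → {'f': 4, 'm': 5, 'j': 11, 's': 5}
lookup['f'] = 4+1 = 5 → {'f': 5, 'm': 5, 'j': 11, 's': 5}

{'f': 5, 'm': 5, 'j': 11, 's': 5}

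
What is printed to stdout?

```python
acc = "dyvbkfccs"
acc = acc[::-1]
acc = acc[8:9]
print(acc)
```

reverse → 'sccfkbvyd'
slice [8:9] → 'd'

d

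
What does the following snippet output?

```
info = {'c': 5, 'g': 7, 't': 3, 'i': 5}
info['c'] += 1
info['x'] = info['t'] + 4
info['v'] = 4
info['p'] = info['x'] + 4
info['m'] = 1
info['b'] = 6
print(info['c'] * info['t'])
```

18

info['c'] = 5+1 = 6 → {'c': 6, 'g': 7, 't': 3, 'i': 5}
info['x'] = info['t']+4 = 7 → {'c': 6, 'g': 7, 't': 3, 'i': 5, 'x': 7}
info['v'] = 4 → {'c': 6, 'g': 7, 't': 3, 'i': 5, 'x': 7, 'v': 4}
info['p'] = info['x']+4 = 11 → {'c': 6, 'g': 7, 't': 3, 'i': 5, 'x': 7, 'v': 4, 'p': 11}
info['m'] = 1 → {'c': 6, 'g': 7, 't': 3, 'i': 5, 'x': 7, 'v': 4, 'p': 11, 'm': 1}
info['b'] = 6 → {'c': 6, 'g': 7, 't': 3, 'i': 5, 'x': 7, 'v': 4, 'p': 11, 'm': 1, 'b': 6}
info['c']*info['t'] = 6*3 = 18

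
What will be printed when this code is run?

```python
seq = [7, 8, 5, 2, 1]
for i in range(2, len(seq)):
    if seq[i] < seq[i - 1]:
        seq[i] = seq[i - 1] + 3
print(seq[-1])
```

17

i=2: 5<8, seq[2] = 8+3 = 11 → [7, 8, 11, 2, 1]
i=3: 2<11, seq[3] = 11+3 = 14 → [7, 8, 11, 14, 1]
i=4: 1<14, seq[4] = 14+3 = 17 → [7, 8, 11, 14, 17]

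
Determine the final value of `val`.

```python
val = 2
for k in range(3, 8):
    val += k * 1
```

27

k=3: val = 2+3*1 = 5
k=4: val = 5+4*1 = 9
k=5: val = 9+5*1 = 14
k=6: val = 14+6*1 = 20
k=7: val = 20+7*1 = 27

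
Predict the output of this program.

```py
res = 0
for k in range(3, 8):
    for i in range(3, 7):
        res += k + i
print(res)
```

190

k=3,i=3: res = 0+6 = 6
k=3,i=4: res = 6+7 = 13
k=3,i=5: res = 13+8 = 21
k=3,i=6: res = 21+9 = 30
k=4,i=3: res = 30+7 = 37
k=4,i=4: res = 37+8 = 45
k=4,i=5: res = 45+9 = 54
k=4,i=6: res = 54+10 = 64
k=5,i=3: res = 64+8 = 72
k=5,i=4: res = 72+9 = 81
k=5,i=5: res = 81+10 = 91
k=5,i=6: res = 91+11 = 102
k=6,i=3: res = 102+9 = 111
k=6,i=4: res = 111+10 = 121
k=6,i=5: res = 121+11 = 132
k=6,i=6: res = 132+12 = 144
k=7,i=3: res = 144+10 = 154
k=7,i=4: res = 154+11 = 165
k=7,i=5: res = 165+12 = 177
k=7,i=6: res = 177+13 = 190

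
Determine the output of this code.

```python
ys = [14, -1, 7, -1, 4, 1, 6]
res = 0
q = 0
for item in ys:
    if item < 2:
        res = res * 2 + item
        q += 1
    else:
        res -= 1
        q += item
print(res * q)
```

-680

item=14: not <2, res = 0-1 = -1; q=14
item=-1: <2, res = (-1)*2+(-1) = -3; q=15
item=7: not <2, res = (-3)-1 = -4; q=22
item=-1: <2, res = (-4)*2+(-1) = -9; q=23
item=4: not <2, res = (-9)-1 = -10; q=27
item=1: <2, res = (-10)*2+1 = -19; q=28
item=6: not <2, res = (-19)-1 = -20; q=34
res*q = (-20)*34 = -680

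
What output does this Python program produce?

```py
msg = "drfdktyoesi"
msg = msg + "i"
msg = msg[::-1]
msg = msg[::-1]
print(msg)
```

+ 'i' → 'drfdktyoesii'
reverse → 'iiseoytkdfrd'
reverse → 'drfdktyoesii'

drfdktyoesii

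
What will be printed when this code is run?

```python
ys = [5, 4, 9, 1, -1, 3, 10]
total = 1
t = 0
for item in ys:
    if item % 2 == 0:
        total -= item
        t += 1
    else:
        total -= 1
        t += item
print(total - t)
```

item=5: not even, total = 1-1 = 0; t=5
item=4: even, total = 0-4 = -4; t=6
item=9: not even, total = (-4)-1 = -5; t=15
item=1: not even, total = (-5)-1 = -6; t=16
item=-1: not even, total = (-6)-1 = -7; t=15
item=3: not even, total = (-7)-1 = -8; t=18
item=10: even, total = (-8)-10 = -18; t=19
total-t = (-18)-19 = -37

-37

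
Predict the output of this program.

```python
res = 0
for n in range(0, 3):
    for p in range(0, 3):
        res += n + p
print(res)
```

18

n=0,p=0: res = 0+0 = 0
n=0,p=1: res = 0+1 = 1
n=0,p=2: res = 1+2 = 3
n=1,p=0: res = 3+1 = 4
n=1,p=1: res = 4+2 = 6
n=1,p=2: res = 6+3 = 9
n=2,p=0: res = 9+2 = 11
n=2,p=1: res = 11+3 = 14
n=2,p=2: res = 14+4 = 18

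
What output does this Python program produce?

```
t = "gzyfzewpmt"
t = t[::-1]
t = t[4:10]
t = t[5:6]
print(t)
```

reverse → 'tmpwezfyzg'
slice [4:10] → 'ezfyzg'
slice [5:6] → 'g'

g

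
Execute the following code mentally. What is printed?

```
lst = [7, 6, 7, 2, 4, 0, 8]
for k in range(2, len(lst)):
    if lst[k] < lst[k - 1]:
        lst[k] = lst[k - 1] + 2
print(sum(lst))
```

k=2: 7>=6, unchanged → [7, 6, 7, 2, 4, 0, 8]
k=3: 2<7, lst[3] = 7+2 = 9 → [7, 6, 7, 9, 4, 0, 8]
k=4: 4<9, lst[4] = 9+2 = 11 → [7, 6, 7, 9, 11, 0, 8]
k=5: 0<11, lst[5] = 11+2 = 13 → [7, 6, 7, 9, 11, 13, 8]
k=6: 8<13, lst[6] = 13+2 = 15 → [7, 6, 7, 9, 11, 13, 15]
sum = 68

68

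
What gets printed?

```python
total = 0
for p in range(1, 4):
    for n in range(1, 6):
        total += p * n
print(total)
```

p=1,n=1: total = 0+1 = 1
p=1,n=2: total = 1+2 = 3
p=1,n=3: total = 3+3 = 6
p=1,n=4: total = 6+4 = 10
p=1,n=5: total = 10+5 = 15
p=2,n=1: total = 15+2 = 17
p=2,n=2: total = 17+4 = 21
p=2,n=3: total = 21+6 = 27
p=2,n=4: total = 27+8 = 35
p=2,n=5: total = 35+10 = 45
p=3,n=1: total = 45+3 = 48
p=3,n=2: total = 48+6 = 54
p=3,n=3: total = 54+9 = 63
p=3,n=4: total = 63+12 = 75
p=3,n=5: total = 75+15 = 90

90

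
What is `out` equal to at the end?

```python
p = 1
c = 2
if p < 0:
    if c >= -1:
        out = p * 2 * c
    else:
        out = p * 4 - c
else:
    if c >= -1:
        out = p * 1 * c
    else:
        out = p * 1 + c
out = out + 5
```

p=1, c=2
p < 0 is False; c >= -1 is True
→ out = p * 1 * c = 2
out = 2+5 = 7

7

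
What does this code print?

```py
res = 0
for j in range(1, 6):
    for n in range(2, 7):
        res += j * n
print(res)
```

j=1,n=2: res = 0+2 = 2
j=1,n=3: res = 2+3 = 5
j=1,n=4: res = 5+4 = 9
j=1,n=5: res = 9+5 = 14
j=1,n=6: res = 14+6 = 20
j=2,n=2: res = 20+4 = 24
j=2,n=3: res = 24+6 = 30
j=2,n=4: res = 30+8 = 38
j=2,n=5: res = 38+10 = 48
j=2,n=6: res = 48+12 = 60
j=3,n=2: res = 60+6 = 66
j=3,n=3: res = 66+9 = 75
j=3,n=4: res = 75+12 = 87
j=3,n=5: res = 87+15 = 102
j=3,n=6: res = 102+18 = 120
j=4,n=2: res = 120+8 = 128
j=4,n=3: res = 128+12 = 140
j=4,n=4: res = 140+16 = 156
j=4,n=5: res = 156+20 = 176
j=4,n=6: res = 176+24 = 200
j=5,n=2: res = 200+10 = 210
j=5,n=3: res = 210+15 = 225
j=5,n=4: res = 225+20 = 245
j=5,n=5: res = 245+25 = 270
j=5,n=6: res = 270+30 = 300

300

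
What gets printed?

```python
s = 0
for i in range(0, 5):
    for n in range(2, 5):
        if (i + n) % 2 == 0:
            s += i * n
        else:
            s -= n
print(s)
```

i=0,n=2: even sum, s = 0+0 = 0
i=0,n=3: odd sum, s = 0-3 = -3
i=0,n=4: even sum, s = (-3)+0 = -3
i=1,n=2: odd sum, s = (-3)-2 = -5
i=1,n=3: even sum, s = (-5)+3 = -2
i=1,n=4: odd sum, s = (-2)-4 = -6
i=2,n=2: even sum, s = (-6)+4 = -2
i=2,n=3: odd sum, s = (-2)-3 = -5
i=2,n=4: even sum, s = (-5)+8 = 3
i=3,n=2: odd sum, s = 3-2 = 1
i=3,n=3: even sum, s = 1+9 = 10
i=3,n=4: odd sum, s = 10-4 = 6
i=4,n=2: even sum, s = 6+8 = 14
i=4,n=3: odd sum, s = 14-3 = 11
i=4,n=4: even sum, s = 11+16 = 27

27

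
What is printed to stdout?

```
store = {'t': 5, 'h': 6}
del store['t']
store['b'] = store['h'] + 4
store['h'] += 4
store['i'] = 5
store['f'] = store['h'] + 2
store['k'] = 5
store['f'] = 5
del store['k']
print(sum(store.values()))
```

30

del 't' → {'h': 6}
store['b'] = store['h']+4 = 10 → {'h': 6, 'b': 10}
store['h'] = 6+4 = 10 → {'h': 10, 'b': 10}
store['i'] = 5 → {'h': 10, 'b': 10, 'i': 5}
store['f'] = store['h']+2 = 12 → {'h': 10, 'b': 10, 'i': 5, 'f': 12}
store['k'] = 5 → {'h': 10, 'b': 10, 'i': 5, 'f': 12, 'k': 5}
store['f'] = 5 → {'h': 10, 'b': 10, 'i': 5, 'f': 5, 'k': 5}
del 'k' → {'h': 10, 'b': 10, 'i': 5, 'f': 5}
sum of values = 30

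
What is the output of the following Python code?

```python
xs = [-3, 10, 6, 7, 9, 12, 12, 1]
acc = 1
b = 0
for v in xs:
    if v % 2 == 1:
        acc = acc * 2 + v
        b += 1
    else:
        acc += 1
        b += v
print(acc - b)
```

15

v=-3: odd, acc = 1*2+(-3) = -1; b=1
v=10: not odd, acc = (-1)+1 = 0; b=11
v=6: not odd, acc = 0+1 = 1; b=17
v=7: odd, acc = 1*2+7 = 9; b=18
v=9: odd, acc = 9*2+9 = 27; b=19
v=12: not odd, acc = 27+1 = 28; b=31
v=12: not odd, acc = 28+1 = 29; b=43
v=1: odd, acc = 29*2+1 = 59; b=44
acc-b = 59-44 = 15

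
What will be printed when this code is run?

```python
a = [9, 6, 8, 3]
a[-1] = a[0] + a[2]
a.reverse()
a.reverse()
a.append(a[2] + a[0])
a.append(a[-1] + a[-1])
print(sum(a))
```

a[-1] = a[0]+a[2] = 9+8 = 17 → [9, 6, 8, 17]
reverse → [17, 8, 6, 9]
reverse → [9, 6, 8, 17]
append a[2]+a[0] = 8+9 = 17 → [9, 6, 8, 17, 17]
append a[-1]+a[-1] = 17+17 = 34 → [9, 6, 8, 17, 17, 34]
sum = 91

91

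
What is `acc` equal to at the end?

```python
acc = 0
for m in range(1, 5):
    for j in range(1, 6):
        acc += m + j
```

110

m=1,j=1: acc = 0+2 = 2
m=1,j=2: acc = 2+3 = 5
m=1,j=3: acc = 5+4 = 9
m=1,j=4: acc = 9+5 = 14
m=1,j=5: acc = 14+6 = 20
m=2,j=1: acc = 20+3 = 23
m=2,j=2: acc = 23+4 = 27
m=2,j=3: acc = 27+5 = 32
m=2,j=4: acc = 32+6 = 38
m=2,j=5: acc = 38+7 = 45
m=3,j=1: acc = 45+4 = 49
m=3,j=2: acc = 49+5 = 54
m=3,j=3: acc = 54+6 = 60
m=3,j=4: acc = 60+7 = 67
m=3,j=5: acc = 67+8 = 75
m=4,j=1: acc = 75+5 = 80
m=4,j=2: acc = 80+6 = 86
m=4,j=3: acc = 86+7 = 93
m=4,j=4: acc = 93+8 = 101
m=4,j=5: acc = 101+9 = 110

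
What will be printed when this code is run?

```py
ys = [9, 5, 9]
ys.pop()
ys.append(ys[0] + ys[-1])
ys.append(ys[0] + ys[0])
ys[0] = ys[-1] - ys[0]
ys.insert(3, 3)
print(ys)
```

[9, 5, 14, 3, 18]

pop() removes 9 → [9, 5]
append ys[0]+ys[-1] = 9+5 = 14 → [9, 5, 14]
append ys[0]+ys[0] = 9+9 = 18 → [9, 5, 14, 18]
ys[0] = ys[-1]-ys[0] = 18-9 = 9 → [9, 5, 14, 18]
insert 3 at 3 → [9, 5, 14, 3, 18]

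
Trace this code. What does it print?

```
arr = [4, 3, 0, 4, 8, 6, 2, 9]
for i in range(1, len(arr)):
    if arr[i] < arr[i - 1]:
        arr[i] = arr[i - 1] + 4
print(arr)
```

[4, 8, 12, 16, 20, 24, 28, 32]

i=1: 3<4, arr[1] = 4+4 = 8 → [4, 8, 0, 4, 8, 6, 2, 9]
i=2: 0<8, arr[2] = 8+4 = 12 → [4, 8, 12, 4, 8, 6, 2, 9]
i=3: 4<12, arr[3] = 12+4 = 16 → [4, 8, 12, 16, 8, 6, 2, 9]
i=4: 8<16, arr[4] = 16+4 = 20 → [4, 8, 12, 16, 20, 6, 2, 9]
i=5: 6<20, arr[5] = 20+4 = 24 → [4, 8, 12, 16, 20, 24, 2, 9]
i=6: 2<24, arr[6] = 24+4 = 28 → [4, 8, 12, 16, 20, 24, 28, 9]
i=7: 9<28, arr[7] = 28+4 = 32 → [4, 8, 12, 16, 20, 24, 28, 32]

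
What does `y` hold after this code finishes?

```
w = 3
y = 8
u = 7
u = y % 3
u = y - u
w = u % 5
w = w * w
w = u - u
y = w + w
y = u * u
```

u = 8%3 = 2
u = 8-2 = 6
w = 6%5 = 1
w = 1*1 = 1
w = 6-6 = 0
y = 0+0 = 0
y = 6*6 = 36

36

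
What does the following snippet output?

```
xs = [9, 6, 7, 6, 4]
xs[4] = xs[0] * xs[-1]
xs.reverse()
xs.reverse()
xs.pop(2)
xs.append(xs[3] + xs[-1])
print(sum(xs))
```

xs[4] = xs[0]*xs[-1] = 9*4 = 36 → [9, 6, 7, 6, 36]
reverse → [36, 6, 7, 6, 9]
reverse → [9, 6, 7, 6, 36]
pop(2) removes 7 → [9, 6, 6, 36]
append xs[3]+xs[-1] = 36+36 = 72 → [9, 6, 6, 36, 72]
sum = 129

129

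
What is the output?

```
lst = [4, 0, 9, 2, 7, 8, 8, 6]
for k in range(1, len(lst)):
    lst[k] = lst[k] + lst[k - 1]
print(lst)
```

k=1: lst[1] = 0+4 = 4 → [4, 4, 9, 2, 7, 8, 8, 6]
k=2: lst[2] = 9+4 = 13 → [4, 4, 13, 2, 7, 8, 8, 6]
k=3: lst[3] = 2+13 = 15 → [4, 4, 13, 15, 7, 8, 8, 6]
k=4: lst[4] = 7+15 = 22 → [4, 4, 13, 15, 22, 8, 8, 6]
k=5: lst[5] = 8+22 = 30 → [4, 4, 13, 15, 22, 30, 8, 6]
k=6: lst[6] = 8+30 = 38 → [4, 4, 13, 15, 22, 30, 38, 6]
k=7: lst[7] = 6+38 = 44 → [4, 4, 13, 15, 22, 30, 38, 44]

[4, 4, 13, 15, 22, 30, 38, 44]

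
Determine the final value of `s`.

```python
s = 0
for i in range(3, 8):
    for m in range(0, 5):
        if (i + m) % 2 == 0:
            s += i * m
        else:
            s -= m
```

i=3,m=0: odd sum, s = 0-0 = 0
i=3,m=1: even sum, s = 0+3 = 3
i=3,m=2: odd sum, s = 3-2 = 1
i=3,m=3: even sum, s = 1+9 = 10
i=3,m=4: odd sum, s = 10-4 = 6
i=4,m=0: even sum, s = 6+0 = 6
i=4,m=1: odd sum, s = 6-1 = 5
i=4,m=2: even sum, s = 5+8 = 13
i=4,m=3: odd sum, s = 13-3 = 10
i=4,m=4: even sum, s = 10+16 = 26
i=5,m=0: odd sum, s = 26-0 = 26
i=5,m=1: even sum, s = 26+5 = 31
i=5,m=2: odd sum, s = 31-2 = 29
i=5,m=3: even sum, s = 29+15 = 44
i=5,m=4: odd sum, s = 44-4 = 40
i=6,m=0: even sum, s = 40+0 = 40
i=6,m=1: odd sum, s = 40-1 = 39
i=6,m=2: even sum, s = 39+12 = 51
i=6,m=3: odd sum, s = 51-3 = 48
i=6,m=4: even sum, s = 48+24 = 72
i=7,m=0: odd sum, s = 72-0 = 72
i=7,m=1: even sum, s = 72+7 = 79
i=7,m=2: odd sum, s = 79-2 = 77
i=7,m=3: even sum, s = 77+21 = 98
i=7,m=4: odd sum, s = 98-4 = 94

94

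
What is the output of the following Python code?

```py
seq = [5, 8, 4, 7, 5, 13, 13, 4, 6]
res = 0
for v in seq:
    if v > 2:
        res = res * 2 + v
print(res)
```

3034

v=5: >2, res = 0*2+5 = 5
v=8: >2, res = 5*2+8 = 18
v=4: >2, res = 18*2+4 = 40
v=7: >2, res = 40*2+7 = 87
v=5: >2, res = 87*2+5 = 179
v=13: >2, res = 179*2+13 = 371
v=13: >2, res = 371*2+13 = 755
v=4: >2, res = 755*2+4 = 1514
v=6: >2, res = 1514*2+6 = 3034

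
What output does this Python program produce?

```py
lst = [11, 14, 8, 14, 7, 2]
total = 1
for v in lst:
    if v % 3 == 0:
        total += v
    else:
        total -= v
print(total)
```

-55

v=11: not %3==0, total = 1-11 = -10
v=14: not %3==0, total = (-10)-14 = -24
v=8: not %3==0, total = (-24)-8 = -32
v=14: not %3==0, total = (-32)-14 = -46
v=7: not %3==0, total = (-46)-7 = -53
v=2: not %3==0, total = (-53)-2 = -55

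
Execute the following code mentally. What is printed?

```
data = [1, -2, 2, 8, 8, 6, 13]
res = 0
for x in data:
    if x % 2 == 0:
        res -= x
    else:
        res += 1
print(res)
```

x=1: not even, res = 0+1 = 1
x=-2: even, res = 1-(-2) = 3
x=2: even, res = 3-2 = 1
x=8: even, res = 1-8 = -7
x=8: even, res = (-7)-8 = -15
x=6: even, res = (-15)-6 = -21
x=13: not even, res = (-21)+1 = -20

-20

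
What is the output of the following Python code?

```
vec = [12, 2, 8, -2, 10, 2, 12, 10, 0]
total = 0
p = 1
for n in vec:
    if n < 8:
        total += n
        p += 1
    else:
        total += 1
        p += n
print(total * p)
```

n=12: not <8, total = 0+1 = 1; p=13
n=2: <8, total = 1+2 = 3; p=14
n=8: not <8, total = 3+1 = 4; p=22
n=-2: <8, total = 4+(-2) = 2; p=23
n=10: not <8, total = 2+1 = 3; p=33
n=2: <8, total = 3+2 = 5; p=34
n=12: not <8, total = 5+1 = 6; p=46
n=10: not <8, total = 6+1 = 7; p=56
n=0: <8, total = 7+0 = 7; p=57
total*p = 7*57 = 399

399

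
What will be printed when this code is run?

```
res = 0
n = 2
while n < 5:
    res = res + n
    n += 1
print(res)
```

n=2: res = 0+2 = 2
n=3: res = 2+3 = 5
n=4: res = 5+4 = 9

9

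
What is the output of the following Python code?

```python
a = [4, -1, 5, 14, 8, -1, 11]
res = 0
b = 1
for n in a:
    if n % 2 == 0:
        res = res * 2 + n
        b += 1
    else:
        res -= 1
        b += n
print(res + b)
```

60

n=4: even, res = 0*2+4 = 4; b=2
n=-1: not even, res = 4-1 = 3; b=1
n=5: not even, res = 3-1 = 2; b=6
n=14: even, res = 2*2+14 = 18; b=7
n=8: even, res = 18*2+8 = 44; b=8
n=-1: not even, res = 44-1 = 43; b=7
n=11: not even, res = 43-1 = 42; b=18
res+b = 42+18 = 60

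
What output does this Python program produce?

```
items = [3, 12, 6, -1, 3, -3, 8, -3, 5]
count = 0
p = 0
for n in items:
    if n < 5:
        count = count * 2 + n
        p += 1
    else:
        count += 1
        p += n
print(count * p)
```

2808

n=3: <5, count = 0*2+3 = 3; p=1
n=12: not <5, count = 3+1 = 4; p=13
n=6: not <5, count = 4+1 = 5; p=19
n=-1: <5, count = 5*2+(-1) = 9; p=20
n=3: <5, count = 9*2+3 = 21; p=21
n=-3: <5, count = 21*2+(-3) = 39; p=22
n=8: not <5, count = 39+1 = 40; p=30
n=-3: <5, count = 40*2+(-3) = 77; p=31
n=5: not <5, count = 77+1 = 78; p=36
count*p = 78*36 = 2808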